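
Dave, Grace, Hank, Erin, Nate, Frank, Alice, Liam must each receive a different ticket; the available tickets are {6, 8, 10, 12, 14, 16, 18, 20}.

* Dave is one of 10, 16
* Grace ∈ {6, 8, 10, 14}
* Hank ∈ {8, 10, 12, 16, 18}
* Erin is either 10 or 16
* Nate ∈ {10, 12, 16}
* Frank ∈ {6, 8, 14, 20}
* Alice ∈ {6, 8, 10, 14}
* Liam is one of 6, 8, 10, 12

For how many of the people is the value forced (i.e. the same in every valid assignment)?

The 8 variables draw from only 8 values {6, 8, 10, 12, 14, 16, 18, 20}, so each is used; only Hank can be 18, hence Hank = 18.
The 7 still-open variables draw from only 7 values {6, 8, 10, 12, 14, 16, 20}, so each is used; only Frank can be 20, hence Frank = 20.
The 2 variables Dave and Erin are confined to {10, 16}, which locks those values in; drop them from Grace, Nate, Alice, Liam.
Nate's domain is down to {12}, so Nate = 12. Strike 12 from Liam.
Determined: Hank=18, Nate=12, Frank=20. The other people each still have more than one consistent value. That makes 3.

3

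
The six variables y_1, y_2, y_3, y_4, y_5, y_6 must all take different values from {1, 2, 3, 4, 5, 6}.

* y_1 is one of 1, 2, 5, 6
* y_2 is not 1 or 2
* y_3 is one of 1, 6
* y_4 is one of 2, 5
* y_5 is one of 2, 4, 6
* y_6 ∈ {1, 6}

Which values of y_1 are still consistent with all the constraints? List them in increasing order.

Among the 6 variables, 3 fits only y_2 (and all 6 values in {1, 2, 3, 4, 5, 6} must be used), so y_2 = 3.
The 5 still-open variables together cover exactly {1, 2, 4, 5, 6} — 5 values for 5 variables — and 4 appears only in y_5's list, so y_5 = 4.
y_3 and y_6 share exactly the 2 values {1, 6}; by pigeonhole those values go to them, so strike 1, 6 from y_1.
No further eliminations apply; y_1 can still be any of 2, 5.

2, 5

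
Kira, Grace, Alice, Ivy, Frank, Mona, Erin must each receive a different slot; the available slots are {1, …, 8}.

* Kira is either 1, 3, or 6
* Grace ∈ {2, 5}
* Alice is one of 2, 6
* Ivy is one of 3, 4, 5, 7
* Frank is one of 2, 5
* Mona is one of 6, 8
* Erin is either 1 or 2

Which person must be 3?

The 2 variables Grace and Frank are confined to {2, 5}, which locks those values in; drop them from Alice, Ivy, Erin.
Alice must be 6 (only option left). So Kira, Mona can't be 6.
Mona's domain is down to {8}, so Mona = 8.
Erin's domain is down to {1}, so Erin = 1. Strike 1 from Kira.
So 3 goes to Kira.

Kira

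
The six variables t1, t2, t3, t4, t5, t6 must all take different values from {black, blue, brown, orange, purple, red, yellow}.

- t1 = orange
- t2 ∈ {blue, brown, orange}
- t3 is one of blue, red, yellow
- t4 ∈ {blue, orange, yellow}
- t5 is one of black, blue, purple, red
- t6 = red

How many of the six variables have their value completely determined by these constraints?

3

t1 must be orange (only option left). Strike orange from t2, t4.
t6 must be red (only option left). Eliminate red elsewhere: t3, t5.
The 2 variables t3 and t4 are confined to {blue, yellow}, which locks those values in; drop them from t2, t5.
t2 has just one choice, so t2 = brown.
Determined: t1=orange, t2=brown, t6=red. The other variables each still have more than one consistent value. That makes 3.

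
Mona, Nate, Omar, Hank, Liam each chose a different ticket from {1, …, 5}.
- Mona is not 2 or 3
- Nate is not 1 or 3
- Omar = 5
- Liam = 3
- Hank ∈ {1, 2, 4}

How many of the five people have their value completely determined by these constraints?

Omar must be 5 (only option left). Strike 5 from Mona, Nate.
Liam has just one choice, so Liam = 3.
Determined: Omar=5, Liam=3. The other people each still have more than one consistent value. That makes 2.

2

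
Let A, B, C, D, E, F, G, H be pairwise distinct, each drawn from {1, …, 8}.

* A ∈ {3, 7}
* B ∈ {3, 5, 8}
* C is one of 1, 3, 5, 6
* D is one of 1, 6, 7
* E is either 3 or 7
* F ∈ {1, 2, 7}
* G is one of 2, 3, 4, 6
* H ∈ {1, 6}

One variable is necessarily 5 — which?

The 8 variables draw from only 8 values {1, 2, 3, 4, 5, 6, 7, 8}, so each is used; only G can be 4, hence G = 4.
Among the 7 still-open variables, 2 fits only F (and all 7 values in {1, 2, 3, 5, 6, 7, 8} must be used), so F = 2.
The 6 still-open variables draw from only 6 values {1, 3, 5, 6, 7, 8}, so each is used; only B can be 8, hence B = 8.
The 5 still-open variables draw from only 5 values {1, 3, 5, 6, 7}, so each is used; only C can be 5, hence C = 5.

C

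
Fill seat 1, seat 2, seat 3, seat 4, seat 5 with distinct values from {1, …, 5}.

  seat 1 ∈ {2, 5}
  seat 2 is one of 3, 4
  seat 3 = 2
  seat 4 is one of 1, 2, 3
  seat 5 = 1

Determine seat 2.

seat 3 must be 2 (only option left). Strike 2 from seat 1, seat 4.
seat 5 must be 1 (only option left). Remove 1 from seat 4.
seat 1 must be 5 (only option left).
seat 4's domain is down to {3}, so seat 4 = 3. So seat 2 can't be 3.
So seat 2 = 4.

4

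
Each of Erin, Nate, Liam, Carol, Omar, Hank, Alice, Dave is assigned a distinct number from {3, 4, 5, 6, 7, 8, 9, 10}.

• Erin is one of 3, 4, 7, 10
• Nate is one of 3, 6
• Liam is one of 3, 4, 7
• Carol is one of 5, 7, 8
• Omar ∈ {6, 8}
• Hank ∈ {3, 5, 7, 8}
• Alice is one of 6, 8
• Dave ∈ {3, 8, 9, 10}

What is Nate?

Among the 8 variables, 9 fits only Dave (and all 8 values in {3, 4, 5, 6, 7, 8, 9, 10} must be used), so Dave = 9.
The 7 still-open variables together cover exactly {3, 4, 5, 6, 7, 8, 10} — 7 values for 7 variables — and 10 appears only in Erin's list, so Erin = 10.
The 6 still-open variables draw from only 6 values {3, 4, 5, 6, 7, 8}, so each is used; only Liam can be 4, hence Liam = 4.
Omar and Alice between them cover only {6, 8} — a naked pair. Remove those values from Nate, Carol, Hank.
So Nate = 3.

3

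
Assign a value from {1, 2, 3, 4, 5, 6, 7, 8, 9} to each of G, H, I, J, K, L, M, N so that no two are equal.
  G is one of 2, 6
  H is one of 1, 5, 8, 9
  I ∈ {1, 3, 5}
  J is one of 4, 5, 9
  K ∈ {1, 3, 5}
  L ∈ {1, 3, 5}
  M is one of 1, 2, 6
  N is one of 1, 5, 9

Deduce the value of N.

The 8 variables together cover exactly {1, 2, 3, 4, 5, 6, 8, 9} — 8 values for 8 variables — and 4 appears only in J's list, so J = 4.
The 7 still-open variables draw from only 7 values {1, 2, 3, 5, 6, 8, 9}, so each is used; only H can be 8, hence H = 8.
The 6 still-open variables draw from only 6 values {1, 2, 3, 5, 6, 9}, so each is used; only N can be 9, hence N = 9.

9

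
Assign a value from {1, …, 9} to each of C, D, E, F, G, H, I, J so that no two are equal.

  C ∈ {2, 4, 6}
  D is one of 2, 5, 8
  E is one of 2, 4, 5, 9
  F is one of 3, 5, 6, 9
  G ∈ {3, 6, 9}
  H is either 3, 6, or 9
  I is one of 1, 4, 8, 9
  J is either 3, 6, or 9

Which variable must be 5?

F

Among the 8 variables, 1 fits only I (and all 8 values in {1, 2, 3, 4, 5, 6, 8, 9} must be used), so I = 1.
Among the 7 still-open variables, 8 fits only D (and all 7 values in {2, 3, 4, 5, 6, 8, 9} must be used), so D = 8.
G, H, J share exactly the 3 values {3, 6, 9}; by pigeonhole those values go to them, so strike 3, 6, 9 from C, E, F.
So 5 goes to F.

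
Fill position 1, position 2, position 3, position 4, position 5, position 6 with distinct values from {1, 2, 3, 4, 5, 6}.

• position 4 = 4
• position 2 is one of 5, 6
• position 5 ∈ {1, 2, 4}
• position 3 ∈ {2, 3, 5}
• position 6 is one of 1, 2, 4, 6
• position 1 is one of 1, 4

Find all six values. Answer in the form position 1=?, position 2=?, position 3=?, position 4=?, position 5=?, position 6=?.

position 4 has just one choice, so position 4 = 4. Strike 4 from position 1, position 5, position 6.
position 1 has just one choice, so position 1 = 1. Eliminate 1 elsewhere: position 5, position 6.
position 5's domain is down to {2}, so position 5 = 2. So position 3, position 6 can't be 2.
That leaves position 6 = 6. Remove 6 from position 2.
That leaves position 2 = 5. Remove 5 from position 3.
position 3's domain is down to {3}, so position 3 = 3.

position 1=1, position 2=5, position 3=3, position 4=4, position 5=2, position 6=6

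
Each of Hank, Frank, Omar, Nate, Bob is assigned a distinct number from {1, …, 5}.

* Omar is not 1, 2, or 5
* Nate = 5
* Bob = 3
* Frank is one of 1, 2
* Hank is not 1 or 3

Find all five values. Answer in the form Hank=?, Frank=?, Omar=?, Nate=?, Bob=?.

Hank=2, Frank=1, Omar=4, Nate=5, Bob=3

Nate must be 5 (only option left). Eliminate 5 elsewhere: Hank.
Bob has just one choice, so Bob = 3. Remove 3 from Omar.
Omar's domain is down to {4}, so Omar = 4. So Hank can't be 4.
Hank has just one choice, so Hank = 2. Remove 2 from Frank.
Frank has just one choice, so Frank = 1.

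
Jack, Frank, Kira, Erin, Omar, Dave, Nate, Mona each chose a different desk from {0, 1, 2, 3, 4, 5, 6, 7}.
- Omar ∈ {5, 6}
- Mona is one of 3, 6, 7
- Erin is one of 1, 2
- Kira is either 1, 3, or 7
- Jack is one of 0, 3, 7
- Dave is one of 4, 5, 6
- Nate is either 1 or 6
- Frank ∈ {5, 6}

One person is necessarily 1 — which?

The 8 variables draw from only 8 values {0, 1, 2, 3, 4, 5, 6, 7}, so each is used; only Jack can be 0, hence Jack = 0.
The 7 still-open variables together cover exactly {1, 2, 3, 4, 5, 6, 7} — 7 values for 7 variables — and 2 appears only in Erin's list, so Erin = 2.
The 6 still-open variables draw from only 6 values {1, 3, 4, 5, 6, 7}, so each is used; only Dave can be 4, hence Dave = 4.
The 2 variables Frank and Omar are confined to {5, 6}, which locks those values in; drop them from Nate, Mona.
So 1 goes to Nate.

Nate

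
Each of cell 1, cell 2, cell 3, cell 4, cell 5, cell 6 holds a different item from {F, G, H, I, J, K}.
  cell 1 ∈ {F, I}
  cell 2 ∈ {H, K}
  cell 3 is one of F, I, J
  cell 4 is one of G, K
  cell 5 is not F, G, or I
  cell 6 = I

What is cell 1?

F

cell 6 must be I (only option left). Eliminate I elsewhere: cell 1, cell 3.
So cell 1 = F.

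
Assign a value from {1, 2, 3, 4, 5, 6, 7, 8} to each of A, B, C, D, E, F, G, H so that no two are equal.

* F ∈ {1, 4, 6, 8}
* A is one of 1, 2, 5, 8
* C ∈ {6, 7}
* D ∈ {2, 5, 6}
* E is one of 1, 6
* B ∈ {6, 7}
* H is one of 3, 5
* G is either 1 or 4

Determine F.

8

The 8 variables draw from only 8 values {1, 2, 3, 4, 5, 6, 7, 8}, so each is used; only H can be 3, hence H = 3.
The 2 variables B and C are confined to {6, 7}, which locks those values in; drop them from D, E, F.
E's domain is down to {1}, so E = 1. So A, F, G can't be 1.
G has just one choice, so G = 4. Strike 4 from F.
So F = 8.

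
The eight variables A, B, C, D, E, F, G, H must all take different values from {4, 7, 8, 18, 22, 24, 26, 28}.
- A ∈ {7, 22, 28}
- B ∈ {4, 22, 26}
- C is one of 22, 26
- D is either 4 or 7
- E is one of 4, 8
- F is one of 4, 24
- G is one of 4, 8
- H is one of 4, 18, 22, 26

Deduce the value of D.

7

Among the 8 variables, 18 fits only H (and all 8 values in {4, 7, 8, 18, 22, 24, 26, 28} must be used), so H = 18.
The 7 still-open variables together cover exactly {4, 7, 8, 22, 24, 26, 28} — 7 values for 7 variables — and 24 appears only in F's list, so F = 24.
The 6 still-open variables draw from only 6 values {4, 7, 8, 22, 26, 28}, so each is used; only A can be 28, hence A = 28.
Among the 5 still-open variables, 7 fits only D (and all 5 values in {4, 7, 8, 22, 26} must be used), so D = 7.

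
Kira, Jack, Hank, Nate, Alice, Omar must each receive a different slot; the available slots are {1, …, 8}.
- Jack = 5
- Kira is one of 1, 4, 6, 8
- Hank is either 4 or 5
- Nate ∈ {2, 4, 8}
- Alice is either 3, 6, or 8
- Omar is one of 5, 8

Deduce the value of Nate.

2

Jack has just one choice, so Jack = 5. So Hank, Omar can't be 5.
Hank has just one choice, so Hank = 4. Eliminate 4 elsewhere: Kira, Nate.
That leaves Omar = 8. Eliminate 8 elsewhere: Kira, Nate, Alice.
So Nate = 2.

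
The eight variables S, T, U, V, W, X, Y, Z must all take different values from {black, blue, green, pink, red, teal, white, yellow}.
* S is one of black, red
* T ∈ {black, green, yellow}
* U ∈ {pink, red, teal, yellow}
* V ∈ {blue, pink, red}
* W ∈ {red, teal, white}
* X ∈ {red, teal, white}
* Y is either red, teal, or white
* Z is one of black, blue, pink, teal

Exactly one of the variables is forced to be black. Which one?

S

The 8 variables together cover exactly {black, blue, green, pink, red, teal, white, yellow} — 8 values for 8 variables — and green appears only in T's list, so T = green.
Among the 7 still-open variables, yellow fits only U (and all 7 values in {black, blue, pink, red, teal, white, yellow} must be used), so U = yellow.
W, X, Y share exactly the 3 values {red, teal, white}; by pigeonhole those values go to them, so strike red, teal, white from S, V, Z.
So black goes to S.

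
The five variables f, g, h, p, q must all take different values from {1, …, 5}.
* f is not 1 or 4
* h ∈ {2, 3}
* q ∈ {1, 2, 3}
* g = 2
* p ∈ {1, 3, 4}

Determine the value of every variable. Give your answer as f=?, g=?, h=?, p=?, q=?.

f=5, g=2, h=3, p=4, q=1

g has just one choice, so g = 2. Strike 2 from f, h, q.
h has just one choice, so h = 3. Remove 3 from f, p, q.
q must be 1 (only option left). So p can't be 1.
f must be 5 (only option left).
p must be 4 (only option left).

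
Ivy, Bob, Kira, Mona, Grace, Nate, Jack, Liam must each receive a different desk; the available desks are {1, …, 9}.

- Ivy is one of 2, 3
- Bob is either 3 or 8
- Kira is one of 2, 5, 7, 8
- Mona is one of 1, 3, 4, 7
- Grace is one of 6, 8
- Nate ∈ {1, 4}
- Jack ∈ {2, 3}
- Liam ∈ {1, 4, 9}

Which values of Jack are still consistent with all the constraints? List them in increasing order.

The 2 variables Ivy and Jack are confined to {2, 3}, which locks those values in; drop them from Bob, Kira, Mona.
Bob has just one choice, so Bob = 8. Remove 8 from Kira, Grace.
Grace must be 6 (only option left).
No further eliminations apply; Jack can still be any of 2, 3.

2, 3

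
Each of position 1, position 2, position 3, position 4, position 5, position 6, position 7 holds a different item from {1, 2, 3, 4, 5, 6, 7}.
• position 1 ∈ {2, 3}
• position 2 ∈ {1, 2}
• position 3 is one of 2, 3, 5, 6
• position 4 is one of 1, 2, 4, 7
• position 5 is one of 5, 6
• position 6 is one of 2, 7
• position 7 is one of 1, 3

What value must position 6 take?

The 7 variables together cover exactly {1, 2, 3, 4, 5, 6, 7} — 7 values for 7 variables — and 4 appears only in position 4's list, so position 4 = 4.
Among the 6 still-open variables, 7 fits only position 6 (and all 6 values in {1, 2, 3, 5, 6, 7} must be used), so position 6 = 7.

7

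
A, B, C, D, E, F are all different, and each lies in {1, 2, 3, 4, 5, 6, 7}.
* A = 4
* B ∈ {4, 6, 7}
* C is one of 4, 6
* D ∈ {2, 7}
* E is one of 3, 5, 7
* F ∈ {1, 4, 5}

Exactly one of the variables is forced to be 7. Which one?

B

A has just one choice, so A = 4. So B, C, F can't be 4.
That leaves C = 6. Eliminate 6 elsewhere: B.
So 7 goes to B.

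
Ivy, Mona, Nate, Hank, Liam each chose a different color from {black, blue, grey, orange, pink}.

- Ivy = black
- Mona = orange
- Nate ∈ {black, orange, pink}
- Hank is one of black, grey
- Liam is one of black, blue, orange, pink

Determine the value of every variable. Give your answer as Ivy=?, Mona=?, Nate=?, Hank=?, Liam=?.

Ivy=black, Mona=orange, Nate=pink, Hank=grey, Liam=blue

Ivy must be black (only option left). So Nate, Hank, Liam can't be black.
Mona has just one choice, so Mona = orange. So Nate, Liam can't be orange.
That leaves Nate = pink. Eliminate pink elsewhere: Liam.
Hank has just one choice, so Hank = grey.
Liam's domain is down to {blue}, so Liam = blue.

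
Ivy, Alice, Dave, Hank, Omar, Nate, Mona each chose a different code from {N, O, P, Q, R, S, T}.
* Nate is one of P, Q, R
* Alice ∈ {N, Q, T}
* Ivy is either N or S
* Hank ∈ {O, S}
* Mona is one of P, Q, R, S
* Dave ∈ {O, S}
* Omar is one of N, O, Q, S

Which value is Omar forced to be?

Among the 7 variables, T fits only Alice (and all 7 values in {N, O, P, Q, R, S, T} must be used), so Alice = T.
Dave and Hank between them cover only {O, S} — a naked pair. Remove those values from Ivy, Omar, Mona.
Ivy must be N (only option left). Strike N from Omar.
So Omar = Q.

Q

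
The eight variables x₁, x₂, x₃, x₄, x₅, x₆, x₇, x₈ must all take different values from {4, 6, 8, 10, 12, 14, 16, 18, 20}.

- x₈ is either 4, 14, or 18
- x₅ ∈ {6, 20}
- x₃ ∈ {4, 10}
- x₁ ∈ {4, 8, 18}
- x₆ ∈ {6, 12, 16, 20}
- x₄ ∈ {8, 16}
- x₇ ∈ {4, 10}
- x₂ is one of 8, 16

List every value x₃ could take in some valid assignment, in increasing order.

4, 10

x₂ and x₄ between them cover only {8, 16} — a naked pair. Remove those values from x₁, x₆.
The 2 variables x₃ and x₇ are confined to {4, 10}, which locks those values in; drop them from x₁, x₈.
x₁ must be 18 (only option left). Strike 18 from x₈.
x₈ has just one choice, so x₈ = 14.
No further eliminations apply; x₃ can still be any of 4, 10.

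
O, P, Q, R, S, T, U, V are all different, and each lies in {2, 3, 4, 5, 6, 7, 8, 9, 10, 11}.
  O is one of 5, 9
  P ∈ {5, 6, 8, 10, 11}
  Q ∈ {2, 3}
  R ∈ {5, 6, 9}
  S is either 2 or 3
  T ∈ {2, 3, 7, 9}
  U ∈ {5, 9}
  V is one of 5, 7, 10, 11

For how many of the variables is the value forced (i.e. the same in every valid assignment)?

O and U between them cover only {5, 9} — a naked pair. Remove those values from P, R, T, V.
That leaves R = 6. Remove 6 from P.
Q and S between them cover only {2, 3} — a naked pair. Remove those values from T.
T must be 7 (only option left). Strike 7 from V.
Determined: R=6, T=7. The other variables each still have more than one consistent value. That makes 2.

2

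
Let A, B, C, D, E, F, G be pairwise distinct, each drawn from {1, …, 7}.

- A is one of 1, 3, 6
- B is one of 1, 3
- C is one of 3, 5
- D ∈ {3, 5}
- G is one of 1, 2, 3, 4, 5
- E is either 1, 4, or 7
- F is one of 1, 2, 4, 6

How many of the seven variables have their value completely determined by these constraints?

Among the 7 variables, 7 fits only E (and all 7 values in {1, 2, 3, 4, 5, 6, 7} must be used), so E = 7.
C and D between them cover only {3, 5} — a naked pair. Remove those values from A, B, G.
That leaves B = 1. So A, F, G can't be 1.
A has just one choice, so A = 6. Remove 6 from F.
Determined: A=6, B=1, E=7. The other variables each still have more than one consistent value. That makes 3.

3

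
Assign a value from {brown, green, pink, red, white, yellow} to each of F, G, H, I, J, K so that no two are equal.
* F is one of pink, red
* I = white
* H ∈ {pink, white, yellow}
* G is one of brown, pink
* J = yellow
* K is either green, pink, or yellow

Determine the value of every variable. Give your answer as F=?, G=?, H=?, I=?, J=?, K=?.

F=red, G=brown, H=pink, I=white, J=yellow, K=green

I must be white (only option left). Eliminate white elsewhere: H.
That leaves J = yellow. Remove yellow from H, K.
H must be pink (only option left). So F, G, K can't be pink.
K's domain is down to {green}, so K = green.
That leaves F = red.
That leaves G = brown.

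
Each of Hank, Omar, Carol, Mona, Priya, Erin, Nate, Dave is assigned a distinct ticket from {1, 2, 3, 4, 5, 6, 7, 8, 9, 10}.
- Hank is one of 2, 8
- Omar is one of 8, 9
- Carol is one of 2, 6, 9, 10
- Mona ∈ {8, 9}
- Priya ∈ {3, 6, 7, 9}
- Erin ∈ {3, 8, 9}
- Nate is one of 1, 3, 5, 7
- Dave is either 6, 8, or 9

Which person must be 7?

Omar and Mona between them cover only {8, 9} — a naked pair. Remove those values from Hank, Carol, Priya, Erin, Dave.
Hank's domain is down to {2}, so Hank = 2. Remove 2 from Carol.
Erin's domain is down to {3}, so Erin = 3. So Priya, Nate can't be 3.
Dave has just one choice, so Dave = 6. Strike 6 from Carol, Priya.
So 7 goes to Priya.

Priya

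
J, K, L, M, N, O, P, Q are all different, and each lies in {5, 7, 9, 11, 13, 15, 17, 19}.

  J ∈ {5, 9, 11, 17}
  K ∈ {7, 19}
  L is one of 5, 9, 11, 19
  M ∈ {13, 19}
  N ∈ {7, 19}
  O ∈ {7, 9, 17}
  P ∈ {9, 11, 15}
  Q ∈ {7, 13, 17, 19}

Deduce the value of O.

The 8 variables draw from only 8 values {5, 7, 9, 11, 13, 15, 17, 19}, so each is used; only P can be 15, hence P = 15.
K and N share exactly the 2 values {7, 19}; by pigeonhole those values go to them, so strike 7, 19 from L, M, O, Q.
M has just one choice, so M = 13. Strike 13 from Q.
Q must be 17 (only option left). Eliminate 17 elsewhere: J, O.
So O = 9.

9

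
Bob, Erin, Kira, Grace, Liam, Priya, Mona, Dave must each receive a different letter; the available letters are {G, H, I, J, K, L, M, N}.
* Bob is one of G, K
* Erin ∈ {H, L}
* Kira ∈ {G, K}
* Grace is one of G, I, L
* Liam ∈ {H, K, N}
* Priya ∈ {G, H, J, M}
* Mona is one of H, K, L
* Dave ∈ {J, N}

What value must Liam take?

The 8 variables together cover exactly {G, H, I, J, K, L, M, N} — 8 values for 8 variables — and I appears only in Grace's list, so Grace = I.
The 7 still-open variables together cover exactly {G, H, J, K, L, M, N} — 7 values for 7 variables — and M appears only in Priya's list, so Priya = M.
The 6 still-open variables draw from only 6 values {G, H, J, K, L, N}, so each is used; only Dave can be J, hence Dave = J.
Among the 5 still-open variables, N fits only Liam (and all 5 values in {G, H, K, L, N} must be used), so Liam = N.

N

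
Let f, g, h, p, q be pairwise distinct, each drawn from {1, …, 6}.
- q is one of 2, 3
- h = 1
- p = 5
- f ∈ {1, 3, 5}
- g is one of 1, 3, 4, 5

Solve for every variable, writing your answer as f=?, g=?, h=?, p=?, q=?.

h has just one choice, so h = 1. Remove 1 from f, g.
p's domain is down to {5}, so p = 5. Strike 5 from f, g.
f must be 3 (only option left). Eliminate 3 elsewhere: g, q.
g must be 4 (only option left).
q's domain is down to {2}, so q = 2.

f=3, g=4, h=1, p=5, q=2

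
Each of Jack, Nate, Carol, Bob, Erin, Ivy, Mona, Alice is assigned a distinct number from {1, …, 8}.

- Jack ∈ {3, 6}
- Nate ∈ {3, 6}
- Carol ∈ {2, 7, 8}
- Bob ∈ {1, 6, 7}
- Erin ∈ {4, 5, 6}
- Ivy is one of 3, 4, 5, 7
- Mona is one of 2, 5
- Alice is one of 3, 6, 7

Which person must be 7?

Among the 8 variables, 1 fits only Bob (and all 8 values in {1, 2, 3, 4, 5, 6, 7, 8} must be used), so Bob = 1.
The 7 still-open variables draw from only 7 values {2, 3, 4, 5, 6, 7, 8}, so each is used; only Carol can be 8, hence Carol = 8.
The 6 still-open variables draw from only 6 values {2, 3, 4, 5, 6, 7}, so each is used; only Mona can be 2, hence Mona = 2.
The 2 variables Jack and Nate are confined to {3, 6}, which locks those values in; drop them from Erin, Ivy, Alice.
So 7 goes to Alice.

Alice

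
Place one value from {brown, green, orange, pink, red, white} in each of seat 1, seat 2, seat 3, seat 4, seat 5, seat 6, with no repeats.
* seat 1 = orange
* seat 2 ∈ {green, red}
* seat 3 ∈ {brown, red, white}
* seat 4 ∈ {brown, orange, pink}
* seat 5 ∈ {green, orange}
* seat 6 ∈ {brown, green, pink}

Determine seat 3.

white

seat 1 must be orange (only option left). So seat 4, seat 5 can't be orange.
seat 5's domain is down to {green}, so seat 5 = green. Remove green from seat 2, seat 6.
seat 2's domain is down to {red}, so seat 2 = red. Strike red from seat 3.
The 3 still-open variables together cover exactly {brown, pink, white} — 3 values for 3 variables — and white appears only in seat 3's list, so seat 3 = white.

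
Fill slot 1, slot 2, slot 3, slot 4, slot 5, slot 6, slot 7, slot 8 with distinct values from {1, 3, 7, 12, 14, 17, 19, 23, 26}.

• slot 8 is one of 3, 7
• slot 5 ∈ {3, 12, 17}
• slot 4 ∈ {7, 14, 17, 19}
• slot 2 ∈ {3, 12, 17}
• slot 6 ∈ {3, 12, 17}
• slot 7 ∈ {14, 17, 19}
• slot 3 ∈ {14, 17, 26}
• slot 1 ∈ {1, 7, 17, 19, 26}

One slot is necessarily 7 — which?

The 8 variables draw from only 8 values {1, 3, 7, 12, 14, 17, 19, 26}, so each is used; only slot 1 can be 1, hence slot 1 = 1.
The 7 still-open variables draw from only 7 values {3, 7, 12, 14, 17, 19, 26}, so each is used; only slot 3 can be 26, hence slot 3 = 26.
slot 2, slot 5, slot 6 between them cover only {3, 12, 17} — a naked triple. Remove those values from slot 4, slot 7, slot 8.
So 7 goes to slot 8.

slot 8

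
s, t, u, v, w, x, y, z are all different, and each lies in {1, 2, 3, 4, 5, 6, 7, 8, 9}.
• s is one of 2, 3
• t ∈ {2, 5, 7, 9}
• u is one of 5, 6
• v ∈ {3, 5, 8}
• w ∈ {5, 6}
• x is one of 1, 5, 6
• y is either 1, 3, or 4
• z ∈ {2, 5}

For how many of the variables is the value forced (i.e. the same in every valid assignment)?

u and w between them cover only {5, 6} — a naked pair. Remove those values from t, v, x, z.
x's domain is down to {1}, so x = 1. Eliminate 1 elsewhere: y.
z's domain is down to {2}, so z = 2. Remove 2 from s, t.
s's domain is down to {3}, so s = 3. Strike 3 from v, y.
v has just one choice, so v = 8.
y must be 4 (only option left).
Determined: s=3, v=8, x=1, y=4, z=2. The other variables each still have more than one consistent value. That makes 5.

5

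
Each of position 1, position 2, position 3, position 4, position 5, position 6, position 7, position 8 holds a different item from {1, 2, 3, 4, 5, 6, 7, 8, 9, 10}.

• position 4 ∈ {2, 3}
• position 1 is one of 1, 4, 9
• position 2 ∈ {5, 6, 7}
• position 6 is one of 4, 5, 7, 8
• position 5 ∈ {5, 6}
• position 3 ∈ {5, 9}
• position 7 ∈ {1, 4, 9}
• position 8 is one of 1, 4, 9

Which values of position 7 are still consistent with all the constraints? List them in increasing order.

1, 4, 9

position 1, position 7, position 8 between them cover only {1, 4, 9} — a naked triple. Remove those values from position 3, position 6.
position 3 has just one choice, so position 3 = 5. Remove 5 from position 2, position 5, position 6.
That leaves position 5 = 6. So position 2 can't be 6.
That leaves position 2 = 7. Strike 7 from position 6.
position 6 must be 8 (only option left).
No further eliminations apply; position 7 can still be any of 1, 4, 9.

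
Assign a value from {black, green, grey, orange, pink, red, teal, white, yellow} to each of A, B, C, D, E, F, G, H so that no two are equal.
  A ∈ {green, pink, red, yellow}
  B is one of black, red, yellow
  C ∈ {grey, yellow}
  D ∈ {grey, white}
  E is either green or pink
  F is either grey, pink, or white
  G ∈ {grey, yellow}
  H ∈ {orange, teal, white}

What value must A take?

The 2 variables C and G are confined to {grey, yellow}, which locks those values in; drop them from A, B, D, F.
D has just one choice, so D = white. Strike white from F, H.
F has just one choice, so F = pink. Remove pink from A, E.
That leaves E = green. Strike green from A.
So A = red.

red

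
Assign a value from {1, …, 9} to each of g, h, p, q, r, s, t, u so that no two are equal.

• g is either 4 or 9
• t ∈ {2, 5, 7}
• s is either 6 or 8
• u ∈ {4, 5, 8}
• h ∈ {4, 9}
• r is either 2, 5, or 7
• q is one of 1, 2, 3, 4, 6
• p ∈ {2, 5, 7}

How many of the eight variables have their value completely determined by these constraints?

2

g and h between them cover only {4, 9} — a naked pair. Remove those values from q, u.
p, r, t between them cover only {2, 5, 7} — a naked triple. Remove those values from q, u.
That leaves u = 8. So s can't be 8.
s's domain is down to {6}, so s = 6. Eliminate 6 elsewhere: q.
Determined: s=6, u=8. The other variables each still have more than one consistent value. That makes 2.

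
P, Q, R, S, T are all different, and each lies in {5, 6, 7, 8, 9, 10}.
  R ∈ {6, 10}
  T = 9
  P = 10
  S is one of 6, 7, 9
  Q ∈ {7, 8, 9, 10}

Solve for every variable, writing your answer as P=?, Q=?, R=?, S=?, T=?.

P has just one choice, so P = 10. So Q, R can't be 10.
R has just one choice, so R = 6. Remove 6 from S.
T's domain is down to {9}, so T = 9. Eliminate 9 elsewhere: Q, S.
That leaves S = 7. Eliminate 7 elsewhere: Q.
Q has just one choice, so Q = 8.

P=10, Q=8, R=6, S=7, T=9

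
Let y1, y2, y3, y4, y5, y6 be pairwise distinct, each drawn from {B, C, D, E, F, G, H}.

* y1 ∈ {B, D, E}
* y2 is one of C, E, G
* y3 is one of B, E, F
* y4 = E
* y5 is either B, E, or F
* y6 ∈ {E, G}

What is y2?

C

y4 has just one choice, so y4 = E. Eliminate E elsewhere: y1, y2, y3, y5, y6.
y6's domain is down to {G}, so y6 = G. Eliminate G elsewhere: y2.
So y2 = C.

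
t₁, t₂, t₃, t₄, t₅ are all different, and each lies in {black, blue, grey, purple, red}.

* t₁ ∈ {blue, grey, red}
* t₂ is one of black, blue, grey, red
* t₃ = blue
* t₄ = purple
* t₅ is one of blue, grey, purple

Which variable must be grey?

t₃ must be blue (only option left). Strike blue from t₁, t₂, t₅.
t₄ has just one choice, so t₄ = purple. Eliminate purple elsewhere: t₅.
So grey goes to t₅.

t₅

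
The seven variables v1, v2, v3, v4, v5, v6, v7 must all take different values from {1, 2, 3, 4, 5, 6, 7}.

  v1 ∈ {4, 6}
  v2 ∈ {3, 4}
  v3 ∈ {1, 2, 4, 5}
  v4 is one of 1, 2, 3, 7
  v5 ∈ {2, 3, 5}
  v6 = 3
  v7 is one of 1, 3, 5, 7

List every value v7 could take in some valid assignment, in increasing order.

1, 5, 7

v6 must be 3 (only option left). Remove 3 from v2, v4, v5, v7.
v2 must be 4 (only option left). Strike 4 from v1, v3.
That leaves v1 = 6.
No further eliminations apply; v7 can still be any of 1, 5, 7.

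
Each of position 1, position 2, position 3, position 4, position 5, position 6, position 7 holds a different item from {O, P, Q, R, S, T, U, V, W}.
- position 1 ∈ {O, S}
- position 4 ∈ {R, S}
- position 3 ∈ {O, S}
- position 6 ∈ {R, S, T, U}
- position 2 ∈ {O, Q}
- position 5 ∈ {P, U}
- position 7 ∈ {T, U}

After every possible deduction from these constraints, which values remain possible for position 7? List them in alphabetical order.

The 7 variables together cover exactly {O, P, Q, R, S, T, U} — 7 values for 7 variables — and P appears only in position 5's list, so position 5 = P.
The 6 still-open variables together cover exactly {O, Q, R, S, T, U} — 6 values for 6 variables — and Q appears only in position 2's list, so position 2 = Q.
position 1 and position 3 between them cover only {O, S} — a naked pair. Remove those values from position 4, position 6.
position 4 must be R (only option left). So position 6 can't be R.
No further eliminations apply; position 7 can still be any of T, U.

T, U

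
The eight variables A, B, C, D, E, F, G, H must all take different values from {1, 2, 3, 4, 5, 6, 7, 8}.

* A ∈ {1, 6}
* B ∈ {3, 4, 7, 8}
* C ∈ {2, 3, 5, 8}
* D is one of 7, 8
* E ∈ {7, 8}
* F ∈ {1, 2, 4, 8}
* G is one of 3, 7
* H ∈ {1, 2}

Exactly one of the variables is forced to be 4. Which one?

Among the 8 variables, 5 fits only C (and all 8 values in {1, 2, 3, 4, 5, 6, 7, 8} must be used), so C = 5.
Among the 7 still-open variables, 6 fits only A (and all 7 values in {1, 2, 3, 4, 6, 7, 8} must be used), so A = 6.
D and E share exactly the 2 values {7, 8}; by pigeonhole those values go to them, so strike 7, 8 from B, F, G.
G's domain is down to {3}, so G = 3. Eliminate 3 elsewhere: B.
So 4 goes to B.

B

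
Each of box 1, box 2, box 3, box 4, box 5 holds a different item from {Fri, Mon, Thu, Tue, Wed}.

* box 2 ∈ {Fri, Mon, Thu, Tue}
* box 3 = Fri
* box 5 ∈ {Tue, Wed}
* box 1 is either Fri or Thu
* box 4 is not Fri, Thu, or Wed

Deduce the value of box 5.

box 3 has just one choice, so box 3 = Fri. Eliminate Fri elsewhere: box 1, box 2.
box 1 must be Thu (only option left). So box 2 can't be Thu.
The 3 still-open variables together cover exactly {Mon, Tue, Wed} — 3 values for 3 variables — and Wed appears only in box 5's list, so box 5 = Wed.

Wed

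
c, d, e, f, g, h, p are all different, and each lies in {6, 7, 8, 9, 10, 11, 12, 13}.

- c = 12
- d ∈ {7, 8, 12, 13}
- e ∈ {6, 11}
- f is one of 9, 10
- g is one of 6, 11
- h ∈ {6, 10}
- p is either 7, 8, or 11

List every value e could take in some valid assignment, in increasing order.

c must be 12 (only option left). Strike 12 from d.
e and g between them cover only {6, 11} — a naked pair. Remove those values from h, p.
That leaves h = 10. Remove 10 from f.
f has just one choice, so f = 9.
No further eliminations apply; e can still be any of 6, 11.

6, 11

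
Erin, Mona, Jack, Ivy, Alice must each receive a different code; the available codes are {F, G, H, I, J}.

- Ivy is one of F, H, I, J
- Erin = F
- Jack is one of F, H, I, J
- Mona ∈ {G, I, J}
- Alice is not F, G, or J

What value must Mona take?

G

Erin has just one choice, so Erin = F. So Jack, Ivy can't be F.
The 4 still-open variables draw from only 4 values {G, H, I, J}, so each is used; only Mona can be G, hence Mona = G.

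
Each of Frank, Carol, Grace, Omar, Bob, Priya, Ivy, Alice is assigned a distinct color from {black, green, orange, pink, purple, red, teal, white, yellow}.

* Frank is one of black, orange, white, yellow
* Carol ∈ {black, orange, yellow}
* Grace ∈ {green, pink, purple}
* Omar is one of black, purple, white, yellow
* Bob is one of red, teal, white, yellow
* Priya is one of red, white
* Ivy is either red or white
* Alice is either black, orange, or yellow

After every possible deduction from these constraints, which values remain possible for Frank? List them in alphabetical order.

black, orange, yellow

Priya and Ivy share exactly the 2 values {red, white}; by pigeonhole those values go to them, so strike red, white from Frank, Omar, Bob.
Frank, Carol, Alice share exactly the 3 values {black, orange, yellow}; by pigeonhole those values go to them, so strike black, orange, yellow from Omar, Bob.
Omar's domain is down to {purple}, so Omar = purple. Eliminate purple elsewhere: Grace.
Bob must be teal (only option left).
No further eliminations apply; Frank can still be any of black, orange, yellow.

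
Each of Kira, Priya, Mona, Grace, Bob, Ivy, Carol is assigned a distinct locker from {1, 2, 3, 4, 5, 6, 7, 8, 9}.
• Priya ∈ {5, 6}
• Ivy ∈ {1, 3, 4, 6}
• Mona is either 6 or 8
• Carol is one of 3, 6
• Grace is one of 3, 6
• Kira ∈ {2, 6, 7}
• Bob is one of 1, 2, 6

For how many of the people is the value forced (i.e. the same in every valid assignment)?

2

The 2 variables Grace and Carol are confined to {3, 6}, which locks those values in; drop them from Kira, Priya, Mona, Bob, Ivy.
Priya has just one choice, so Priya = 5.
Mona's domain is down to {8}, so Mona = 8.
Determined: Priya=5, Mona=8. The other people each still have more than one consistent value. That makes 2.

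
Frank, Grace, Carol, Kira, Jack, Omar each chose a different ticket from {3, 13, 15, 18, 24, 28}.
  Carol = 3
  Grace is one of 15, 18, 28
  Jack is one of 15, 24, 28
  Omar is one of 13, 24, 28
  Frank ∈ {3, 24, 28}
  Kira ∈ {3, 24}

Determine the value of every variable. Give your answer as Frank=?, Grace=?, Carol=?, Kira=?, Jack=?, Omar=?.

Carol's domain is down to {3}, so Carol = 3. Strike 3 from Frank, Kira.
Kira's domain is down to {24}, so Kira = 24. Strike 24 from Frank, Jack, Omar.
Frank has just one choice, so Frank = 28. Remove 28 from Grace, Jack, Omar.
That leaves Jack = 15. Eliminate 15 elsewhere: Grace.
That leaves Omar = 13.
Grace has just one choice, so Grace = 18.

Frank=28, Grace=18, Carol=3, Kira=24, Jack=15, Omar=13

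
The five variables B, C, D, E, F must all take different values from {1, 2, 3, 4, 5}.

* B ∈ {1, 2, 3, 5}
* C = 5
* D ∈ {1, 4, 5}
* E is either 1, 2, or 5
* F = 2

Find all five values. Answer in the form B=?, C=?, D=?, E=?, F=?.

B=3, C=5, D=4, E=1, F=2

C's domain is down to {5}, so C = 5. Remove 5 from B, D, E.
F's domain is down to {2}, so F = 2. Eliminate 2 elsewhere: B, E.
E must be 1 (only option left). Remove 1 from B, D.
That leaves B = 3.
That leaves D = 4.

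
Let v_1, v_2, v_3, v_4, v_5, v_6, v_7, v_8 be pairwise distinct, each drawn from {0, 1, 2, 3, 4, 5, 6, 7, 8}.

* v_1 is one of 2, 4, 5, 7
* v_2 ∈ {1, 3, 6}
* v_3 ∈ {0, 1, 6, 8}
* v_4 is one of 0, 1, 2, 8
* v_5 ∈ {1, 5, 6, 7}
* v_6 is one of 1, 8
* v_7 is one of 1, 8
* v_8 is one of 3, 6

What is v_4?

v_6 and v_7 share exactly the 2 values {1, 8}; by pigeonhole those values go to them, so strike 1, 8 from v_2, v_3, v_4, v_5.
v_2 and v_8 between them cover only {3, 6} — a naked pair. Remove those values from v_3, v_5.
v_3's domain is down to {0}, so v_3 = 0. Eliminate 0 elsewhere: v_4.
So v_4 = 2.

2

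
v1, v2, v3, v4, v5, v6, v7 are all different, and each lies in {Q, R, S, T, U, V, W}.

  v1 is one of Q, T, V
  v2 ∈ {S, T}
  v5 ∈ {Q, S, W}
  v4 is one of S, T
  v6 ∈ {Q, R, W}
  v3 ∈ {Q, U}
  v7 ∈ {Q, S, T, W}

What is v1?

The 7 variables together cover exactly {Q, R, S, T, U, V, W} — 7 values for 7 variables — and R appears only in v6's list, so v6 = R.
Among the 6 still-open variables, U fits only v3 (and all 6 values in {Q, S, T, U, V, W} must be used), so v3 = U.
Among the 5 still-open variables, V fits only v1 (and all 5 values in {Q, S, T, V, W} must be used), so v1 = V.

V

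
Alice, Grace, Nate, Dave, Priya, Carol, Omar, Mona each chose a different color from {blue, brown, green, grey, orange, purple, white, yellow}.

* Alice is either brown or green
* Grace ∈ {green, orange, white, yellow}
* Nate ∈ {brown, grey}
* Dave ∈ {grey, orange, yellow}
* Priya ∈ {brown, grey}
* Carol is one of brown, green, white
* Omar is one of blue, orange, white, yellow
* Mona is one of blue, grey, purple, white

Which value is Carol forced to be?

white

The 8 variables together cover exactly {blue, brown, green, grey, orange, purple, white, yellow} — 8 values for 8 variables — and purple appears only in Mona's list, so Mona = purple.
The 7 still-open variables draw from only 7 values {blue, brown, green, grey, orange, white, yellow}, so each is used; only Omar can be blue, hence Omar = blue.
The 2 variables Nate and Priya are confined to {brown, grey}, which locks those values in; drop them from Alice, Dave, Carol.
Alice's domain is down to {green}, so Alice = green. Eliminate green elsewhere: Grace, Carol.
So Carol = white.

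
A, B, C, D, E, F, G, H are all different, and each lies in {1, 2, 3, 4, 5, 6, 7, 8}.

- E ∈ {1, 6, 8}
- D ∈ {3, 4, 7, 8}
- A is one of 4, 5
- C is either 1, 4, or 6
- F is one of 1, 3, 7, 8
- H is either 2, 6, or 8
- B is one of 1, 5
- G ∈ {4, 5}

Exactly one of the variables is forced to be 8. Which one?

The 8 variables together cover exactly {1, 2, 3, 4, 5, 6, 7, 8} — 8 values for 8 variables — and 2 appears only in H's list, so H = 2.
A and G share exactly the 2 values {4, 5}; by pigeonhole those values go to them, so strike 4, 5 from B, C, D.
B's domain is down to {1}, so B = 1. Strike 1 from C, E, F.
C must be 6 (only option left). Eliminate 6 elsewhere: E.
So 8 goes to E.

E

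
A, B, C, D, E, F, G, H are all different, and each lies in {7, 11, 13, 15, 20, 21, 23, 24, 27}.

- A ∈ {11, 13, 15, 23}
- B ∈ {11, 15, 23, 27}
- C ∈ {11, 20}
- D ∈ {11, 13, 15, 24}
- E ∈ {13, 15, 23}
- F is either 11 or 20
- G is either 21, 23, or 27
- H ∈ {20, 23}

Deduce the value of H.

23

Among the 8 variables, 21 fits only G (and all 8 values in {11, 13, 15, 20, 21, 23, 24, 27} must be used), so G = 21.
The 7 still-open variables draw from only 7 values {11, 13, 15, 20, 23, 24, 27}, so each is used; only D can be 24, hence D = 24.
The 6 still-open variables together cover exactly {11, 13, 15, 20, 23, 27} — 6 values for 6 variables — and 27 appears only in B's list, so B = 27.
C and F between them cover only {11, 20} — a naked pair. Remove those values from A, H.
So H = 23.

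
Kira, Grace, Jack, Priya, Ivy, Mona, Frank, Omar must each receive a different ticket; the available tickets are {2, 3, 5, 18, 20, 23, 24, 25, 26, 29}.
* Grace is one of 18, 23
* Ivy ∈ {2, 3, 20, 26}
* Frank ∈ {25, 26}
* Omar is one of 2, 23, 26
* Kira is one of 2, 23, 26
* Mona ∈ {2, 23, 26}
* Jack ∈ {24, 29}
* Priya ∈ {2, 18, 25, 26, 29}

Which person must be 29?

Priya

Kira, Mona, Omar share exactly the 3 values {2, 23, 26}; by pigeonhole those values go to them, so strike 2, 23, 26 from Grace, Priya, Ivy, Frank.
Grace must be 18 (only option left). Remove 18 from Priya.
Frank has just one choice, so Frank = 25. Eliminate 25 elsewhere: Priya.
So 29 goes to Priya.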